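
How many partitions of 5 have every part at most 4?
Let r_j(i) = number of partitions of i into parts ≤ j, for i = 0..5. r_1(i) = 1 for all i; r_j(i) = r_{j-1}(i) + r_j(i-j). Rows j = 2..4: ≤2: 1 1 2 2 3 3; ≤3: 1 1 2 3 4 5; ≤4: 1 1 2 3 5 6. r_4(5) = 6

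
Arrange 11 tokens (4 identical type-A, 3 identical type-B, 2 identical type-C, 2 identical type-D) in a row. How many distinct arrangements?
11! / (4! × 3! × 2! × 2!) = 69300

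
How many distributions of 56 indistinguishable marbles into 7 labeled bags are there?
C(56+7-1, 7-1) = C(62, 6) = 61474519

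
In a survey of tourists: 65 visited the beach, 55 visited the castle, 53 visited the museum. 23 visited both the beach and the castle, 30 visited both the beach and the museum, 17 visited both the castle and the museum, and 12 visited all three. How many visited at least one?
|A∪B∪C| = 65+55+53-23-30-17+12 = 115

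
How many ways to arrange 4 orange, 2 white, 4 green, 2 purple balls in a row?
12! / (4! × 2! × 4! × 2!) = 207900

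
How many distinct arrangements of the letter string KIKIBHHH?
8! / (1! × 3! × 2! × 2!) = 1680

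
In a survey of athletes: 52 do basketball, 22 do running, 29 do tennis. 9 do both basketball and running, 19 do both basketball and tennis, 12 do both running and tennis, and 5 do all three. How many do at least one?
|A∪B∪C| = 52+22+29-9-19-12+5 = 68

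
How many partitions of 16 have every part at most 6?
Let r_j(i) = number of partitions of i into parts ≤ j, for i = 0..16. r_1(i) = 1 for all i; r_j(i) = r_{j-1}(i) + r_j(i-j). Rows j = 2..6: ≤2: 1 1 2 2 3 3 4 4 5 5 6 6 7 7 8 8 9; ≤3: 1 1 2 3 4 5 7 8 10 12 14 16 19 21 24 27 30; ≤4: 1 1 2 3 5 6 9 11 15 18 23 27 34 39 47 54 64; ≤5: 1 1 2 3 5 7 10 13 18 23 30 37 47 57 70 84 101; ≤6: 1 1 2 3 5 7 11 14 20 26 35 44 58 71 90 110 136. r_6(16) = 136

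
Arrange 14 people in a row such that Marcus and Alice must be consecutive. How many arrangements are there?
Treat the 2 as one block: (14-2+1)! × 2! = 6227020800 × 2 = 12454041600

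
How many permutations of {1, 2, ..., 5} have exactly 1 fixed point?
Choose the 1 fixed point C(5,1) = 5, derange the rest: !4 = Σ_{j=0}^{4} (-1)^j·4!/j! = 24 - 24 + 12 - 4 + 1 = 9. Product = 5 × 9 = 45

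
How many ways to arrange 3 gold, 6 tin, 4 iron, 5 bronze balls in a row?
18! / (3! × 6! × 4! × 5!) = 514594080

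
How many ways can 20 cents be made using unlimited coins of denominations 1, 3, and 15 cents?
Coefficient of x^20 in 1/(1-x^1) · 1/(1-x^3) · 1/(1-x^15). Case on j = number of 15-cent coins (j = 0..1); remainder r = 20 - 15j is made from {1,3} in ⌊r/3⌋+1 ways. r = 20, 5 → 7 + 2 = 9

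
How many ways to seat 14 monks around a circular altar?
Circular: fix one position, arrange the rest. (14-1)! = 6227020800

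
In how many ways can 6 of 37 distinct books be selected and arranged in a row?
P(37,6) = 37!/(37-6)! = 1673844480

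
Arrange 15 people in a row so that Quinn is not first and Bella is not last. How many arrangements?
By inclusion-exclusion: 15! - 2×(15-1)! + (15-2)! = 1307674368000 - 174356582400 + 6227020800 = 1139544806400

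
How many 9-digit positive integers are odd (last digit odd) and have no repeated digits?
Last∈{1,3,5,7,9}. Last=0: 0. Last nonzero: 5×8×P(8,7) = 1612800. Total = 1612800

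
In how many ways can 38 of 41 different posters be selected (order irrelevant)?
C(41,38) = 41!/(38!×3!) = 10660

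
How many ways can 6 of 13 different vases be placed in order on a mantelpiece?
P(13,6) = 13!/(13-6)! = 1235520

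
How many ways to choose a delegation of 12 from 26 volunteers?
C(26,12) = 26!/(12!×14!) = 9657700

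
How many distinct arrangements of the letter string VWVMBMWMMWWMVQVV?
16! / (1! × 1! × 5! × 5! × 4!) = 60540480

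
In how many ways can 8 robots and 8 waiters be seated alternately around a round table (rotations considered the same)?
Fix one of the robots: (8-1)! ways for the remaining robots, × 8! ways for the waiters = 5040 × 40320 = 203212800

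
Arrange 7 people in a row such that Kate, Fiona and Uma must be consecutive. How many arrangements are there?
Treat the 3 as one block: (7-3+1)! × 3! = 120 × 6 = 720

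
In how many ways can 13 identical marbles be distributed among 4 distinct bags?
C(13+4-1, 4-1) = C(16, 3) = 560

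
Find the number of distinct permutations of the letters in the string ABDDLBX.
7! / (1! × 1! × 2! × 2! × 1!) = 1260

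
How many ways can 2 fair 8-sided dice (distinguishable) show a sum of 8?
Coefficient of x^8 in (x + x² + ... + x^8)^2. By inclusion-exclusion on dice exceeding 8: Σ_j (-1)^j C(2,j)·C(8-1-8j, 1) = C(2,0)·C(7,1) = 1·7 = 7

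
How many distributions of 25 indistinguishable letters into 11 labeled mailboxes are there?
C(25+11-1, 11-1) = C(35, 10) = 183579396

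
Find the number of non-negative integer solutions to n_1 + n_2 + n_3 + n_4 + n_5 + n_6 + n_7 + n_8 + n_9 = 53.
C(53+9-1, 9-1) = C(61, 8) = 2944827765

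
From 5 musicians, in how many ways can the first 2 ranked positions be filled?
P(5,2) = 5!/(5-2)! = 20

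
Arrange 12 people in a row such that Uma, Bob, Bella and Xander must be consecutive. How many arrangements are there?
Treat the 4 as one block: (12-4+1)! × 4! = 362880 × 24 = 8709120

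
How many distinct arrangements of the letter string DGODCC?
6! / (1! × 2! × 2! × 1!) = 180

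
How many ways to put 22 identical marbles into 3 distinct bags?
C(22+3-1, 3-1) = C(24, 2) = 276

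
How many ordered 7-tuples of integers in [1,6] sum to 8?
Coefficient of x^8 in (x + x² + ... + x^6)^7. By inclusion-exclusion on dice exceeding 6: Σ_j (-1)^j C(7,j)·C(8-1-6j, 6) = C(7,0)·C(7,6) = 1·7 = 7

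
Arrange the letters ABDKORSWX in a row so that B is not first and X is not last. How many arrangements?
By inclusion-exclusion: 9! - 2×(9-1)! + (9-2)! = 362880 - 80640 + 5040 = 287280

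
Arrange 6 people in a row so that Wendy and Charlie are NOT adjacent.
Total - adjacent = 6! - (6-1)!×2 = 720 - 240 = 480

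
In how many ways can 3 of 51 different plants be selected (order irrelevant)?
C(51,3) = 51!/(3!×48!) = 20825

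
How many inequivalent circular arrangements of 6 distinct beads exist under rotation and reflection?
(6-1)!/2 = 120/2 = 60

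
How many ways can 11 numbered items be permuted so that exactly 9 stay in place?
Choose the 9 fixed points C(11,9) = 55, derange the rest: !2 = Σ_{j=0}^{2} (-1)^j·2!/j! = 2 - 2 + 1 = 1. Product = 55 × 1 = 55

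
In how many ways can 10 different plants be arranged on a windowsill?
10! = 3628800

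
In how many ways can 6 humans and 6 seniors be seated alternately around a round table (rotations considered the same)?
Fix one of the humans: (6-1)! ways for the remaining humans, × 6! ways for the seniors = 120 × 720 = 86400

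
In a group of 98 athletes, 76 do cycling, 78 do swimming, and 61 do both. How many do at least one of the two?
|A∪B| = |A| + |B| - |A∩B| = 76 + 78 - 61 = 93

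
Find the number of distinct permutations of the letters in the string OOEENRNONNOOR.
13! / (2! × 5! × 4! × 2!) = 540540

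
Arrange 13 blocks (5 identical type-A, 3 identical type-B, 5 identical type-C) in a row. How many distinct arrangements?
13! / (5! × 3! × 5!) = 72072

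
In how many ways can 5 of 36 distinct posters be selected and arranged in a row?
P(36,5) = 36!/(36-5)! = 45239040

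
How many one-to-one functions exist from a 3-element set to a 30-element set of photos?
P(30,3) = 30!/(30-3)! = 24360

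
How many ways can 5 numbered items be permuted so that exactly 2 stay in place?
Choose the 2 fixed points C(5,2) = 10, derange the rest: !3 = Σ_{j=0}^{3} (-1)^j·3!/j! = 6 - 6 + 3 - 1 = 2. Product = 10 × 2 = 20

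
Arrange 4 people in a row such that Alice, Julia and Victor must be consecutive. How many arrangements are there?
Treat the 3 as one block: (4-3+1)! × 3! = 2 × 6 = 12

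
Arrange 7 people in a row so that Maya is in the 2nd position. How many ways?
Fix one position: (7-1)! = 720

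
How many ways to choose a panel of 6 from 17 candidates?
C(17,6) = 17!/(6!×11!) = 12376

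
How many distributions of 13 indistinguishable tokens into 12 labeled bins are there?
C(13+12-1, 12-1) = C(24, 11) = 2496144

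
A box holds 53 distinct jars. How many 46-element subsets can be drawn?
C(53,46) = 53!/(46!×7!) = 154143080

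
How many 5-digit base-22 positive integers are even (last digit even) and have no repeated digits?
Last∈{0,2,4,6,8,10,12,14,16,18,20}. Last=0: 143640. Last nonzero: 10×20×P(20,3) = 1368000. Total = 1511640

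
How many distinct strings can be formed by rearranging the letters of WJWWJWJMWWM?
11! / (2! × 3! × 6!) = 4620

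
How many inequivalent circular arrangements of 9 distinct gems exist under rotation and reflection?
(9-1)!/2 = 40320/2 = 20160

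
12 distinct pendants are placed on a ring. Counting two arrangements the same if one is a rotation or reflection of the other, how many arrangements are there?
(12-1)!/2 = 39916800/2 = 19958400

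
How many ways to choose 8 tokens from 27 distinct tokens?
C(27,8) = 27!/(8!×19!) = 2220075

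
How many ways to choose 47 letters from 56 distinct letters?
C(56,47) = 56!/(47!×9!) = 7575968400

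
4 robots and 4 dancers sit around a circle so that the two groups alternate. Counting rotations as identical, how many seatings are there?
Fix one of the robots: (4-1)! ways for the remaining robots, × 4! ways for the dancers = 6 × 24 = 144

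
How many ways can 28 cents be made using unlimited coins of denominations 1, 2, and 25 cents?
Coefficient of x^28 in 1/(1-x^1) · 1/(1-x^2) · 1/(1-x^25). Case on j = number of 25-cent coins (j = 0..1); remainder r = 28 - 25j is made from {1,2} in ⌊r/2⌋+1 ways. r = 28, 3 → 15 + 2 = 17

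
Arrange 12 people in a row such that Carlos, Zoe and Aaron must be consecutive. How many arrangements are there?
Treat the 3 as one block: (12-3+1)! × 3! = 3628800 × 6 = 21772800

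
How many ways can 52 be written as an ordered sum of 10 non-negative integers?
C(52+10-1, 10-1) = C(61, 9) = 17341763505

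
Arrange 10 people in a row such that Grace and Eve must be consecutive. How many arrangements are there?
Treat the 2 as one block: (10-2+1)! × 2! = 362880 × 2 = 725760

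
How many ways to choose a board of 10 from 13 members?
C(13,10) = 13!/(10!×3!) = 286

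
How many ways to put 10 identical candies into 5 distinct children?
C(10+5-1, 5-1) = C(14, 4) = 1001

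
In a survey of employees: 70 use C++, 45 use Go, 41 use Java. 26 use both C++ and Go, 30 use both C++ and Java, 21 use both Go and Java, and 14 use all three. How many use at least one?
|A∪B∪C| = 70+45+41-26-30-21+14 = 93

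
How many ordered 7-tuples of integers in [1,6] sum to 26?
Coefficient of x^26 in (x + x² + ... + x^6)^7. By inclusion-exclusion on dice exceeding 6: Σ_j (-1)^j C(7,j)·C(26-1-6j, 6) = C(7,0)·C(25,6) - C(7,1)·C(19,6) + C(7,2)·C(13,6) - C(7,3)·C(7,6) = 1·177100 - 7·27132 + 21·1716 - 35·7 = 22967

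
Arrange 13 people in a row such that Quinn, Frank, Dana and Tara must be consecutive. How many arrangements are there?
Treat the 4 as one block: (13-4+1)! × 4! = 3628800 × 24 = 87091200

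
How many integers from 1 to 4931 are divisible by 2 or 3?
⌊4931/2⌋ + ⌊4931/3⌋ - ⌊4931/6⌋ = 2465 + 1643 - 821 = 3287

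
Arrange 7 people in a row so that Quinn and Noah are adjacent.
Treat as block: (7-1)! × 2! = 720 × 2 = 1440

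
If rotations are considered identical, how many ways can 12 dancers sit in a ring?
Circular: fix one position, arrange the rest. (12-1)! = 39916800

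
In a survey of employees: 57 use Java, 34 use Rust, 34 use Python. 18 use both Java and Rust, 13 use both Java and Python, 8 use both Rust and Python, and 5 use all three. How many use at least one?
|A∪B∪C| = 57+34+34-18-13-8+5 = 91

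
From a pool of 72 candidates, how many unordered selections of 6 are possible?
C(72,6) = 72!/(6!×66!) = 156238908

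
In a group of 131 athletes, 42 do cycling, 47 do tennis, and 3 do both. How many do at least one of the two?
|A∪B| = |A| + |B| - |A∩B| = 42 + 47 - 3 = 86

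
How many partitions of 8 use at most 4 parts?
By conjugation, equals partitions of 8 into parts ≤ 4. Let r_j(i) = number of partitions of i into parts ≤ j, for i = 0..8. r_1(i) = 1 for all i; r_j(i) = r_{j-1}(i) + r_j(i-j). Rows j = 2..4: ≤2: 1 1 2 2 3 3 4 4 5; ≤3: 1 1 2 3 4 5 7 8 10; ≤4: 1 1 2 3 5 6 9 11 15. r_4(8) = 15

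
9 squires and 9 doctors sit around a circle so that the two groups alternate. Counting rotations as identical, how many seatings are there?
Fix one of the squires: (9-1)! ways for the remaining squires, × 9! ways for the doctors = 40320 × 362880 = 14631321600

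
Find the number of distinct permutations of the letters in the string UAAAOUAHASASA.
13! / (2! × 2! × 1! × 1! × 7!) = 308880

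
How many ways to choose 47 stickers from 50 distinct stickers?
C(50,47) = 50!/(47!×3!) = 19600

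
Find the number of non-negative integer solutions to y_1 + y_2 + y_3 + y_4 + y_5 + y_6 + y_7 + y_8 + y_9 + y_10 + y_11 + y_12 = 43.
C(43+12-1, 12-1) = C(54, 11) = 95722852680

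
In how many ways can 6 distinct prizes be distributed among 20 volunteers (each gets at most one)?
P(20,6) = 20!/(20-6)! = 27907200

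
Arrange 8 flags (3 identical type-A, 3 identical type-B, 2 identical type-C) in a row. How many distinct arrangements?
8! / (3! × 3! × 2!) = 560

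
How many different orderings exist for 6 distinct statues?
6! = 720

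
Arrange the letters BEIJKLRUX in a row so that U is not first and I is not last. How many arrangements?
By inclusion-exclusion: 9! - 2×(9-1)! + (9-2)! = 362880 - 80640 + 5040 = 287280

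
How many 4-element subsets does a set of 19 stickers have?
C(19,4) = 19!/(4!×15!) = 3876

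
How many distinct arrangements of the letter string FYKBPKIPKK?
10! / (1! × 4! × 1! × 2! × 1! × 1!) = 75600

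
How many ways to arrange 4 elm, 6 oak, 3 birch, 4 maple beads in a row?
17! / (4! × 6! × 3! × 4!) = 142942800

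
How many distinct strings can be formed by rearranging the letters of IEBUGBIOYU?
10! / (2! × 1! × 1! × 2! × 2! × 1! × 1!) = 453600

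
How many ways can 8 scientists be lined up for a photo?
8! = 40320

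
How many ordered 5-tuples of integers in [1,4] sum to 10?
Coefficient of x^10 in (x + x² + ... + x^4)^5. By inclusion-exclusion on dice exceeding 4: Σ_j (-1)^j C(5,j)·C(10-1-4j, 4) = C(5,0)·C(9,4) - C(5,1)·C(5,4) = 1·126 - 5·5 = 101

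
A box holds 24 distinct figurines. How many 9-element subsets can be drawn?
C(24,9) = 24!/(9!×15!) = 1307504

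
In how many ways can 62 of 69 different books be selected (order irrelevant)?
C(69,62) = 69!/(62!×7!) = 1078897248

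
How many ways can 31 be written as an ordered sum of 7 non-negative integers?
C(31+7-1, 7-1) = C(37, 6) = 2324784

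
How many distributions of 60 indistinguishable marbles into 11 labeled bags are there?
C(60+11-1, 11-1) = C(70, 10) = 396704524216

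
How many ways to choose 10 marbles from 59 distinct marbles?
C(59,10) = 59!/(10!×49!) = 62828356305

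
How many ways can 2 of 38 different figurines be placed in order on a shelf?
P(38,2) = 38!/(38-2)! = 1406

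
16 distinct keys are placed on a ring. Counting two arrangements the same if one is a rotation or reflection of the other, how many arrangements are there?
(16-1)!/2 = 1307674368000/2 = 653837184000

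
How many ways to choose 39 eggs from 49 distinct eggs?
C(49,39) = 49!/(39!×10!) = 8217822536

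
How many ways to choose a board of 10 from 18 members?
C(18,10) = 18!/(10!×8!) = 43758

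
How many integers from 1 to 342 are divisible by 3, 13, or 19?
⌊342/3⌋+⌊342/13⌋+⌊342/19⌋ - ⌊342/39⌋-⌊342/57⌋-⌊342/247⌋ + ⌊342/741⌋ = 114+26+18 - 8-6-1 + 0 = 143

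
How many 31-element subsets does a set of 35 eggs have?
C(35,31) = 35!/(31!×4!) = 52360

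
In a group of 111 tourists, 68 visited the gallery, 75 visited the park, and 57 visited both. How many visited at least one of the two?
|A∪B| = |A| + |B| - |A∩B| = 68 + 75 - 57 = 86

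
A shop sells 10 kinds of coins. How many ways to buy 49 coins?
C(49+10-1, 10-1) = C(58, 9) = 10648873950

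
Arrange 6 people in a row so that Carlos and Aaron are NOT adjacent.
Total - adjacent = 6! - (6-1)!×2 = 720 - 240 = 480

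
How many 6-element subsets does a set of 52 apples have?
C(52,6) = 52!/(6!×46!) = 20358520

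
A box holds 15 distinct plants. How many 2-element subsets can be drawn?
C(15,2) = 15!/(2!×13!) = 105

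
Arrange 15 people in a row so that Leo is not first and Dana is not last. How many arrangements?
By inclusion-exclusion: 15! - 2×(15-1)! + (15-2)! = 1307674368000 - 174356582400 + 6227020800 = 1139544806400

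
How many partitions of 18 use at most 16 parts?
By conjugation, equals partitions of 18 into parts ≤ 16. Let r_j(i) = number of partitions of i into parts ≤ j, for i = 0..18. r_1(i) = 1 for all i; r_j(i) = r_{j-1}(i) + r_j(i-j). Rows j = 2..16: ≤2: 1 1 2 2 3 3 4 4 5 5 6 6 7 7 8 8 9 9 10; ≤3: 1 1 2 3 4 5 7 8 10 12 14 16 19 21 24 27 30 33 37; ≤4: 1 1 2 3 5 6 9 11 15 18 23 27 34 39 47 54 64 72 84; ≤5: 1 1 2 3 5 7 10 13 18 23 30 37 47 57 70 84 101 119 141; ≤6: 1 1 2 3 5 7 11 14 20 26 35 44 58 71 90 110 136 163 199; ≤7: 1 1 2 3 5 7 11 15 21 28 38 49 65 82 105 131 164 201 248; ≤8: 1 1 2 3 5 7 11 15 22 29 40 52 70 89 116 146 186 230 288; ≤9: 1 1 2 3 5 7 11 15 22 30 41 54 73 94 123 157 201 252 318; ≤10: 1 1 2 3 5 7 11 15 22 30 42 55 75 97 128 164 212 267 340; ≤11: 1 1 2 3 5 7 11 15 22 30 42 56 76 99 131 169 219 278 355; ≤12: 1 1 2 3 5 7 11 15 22 30 42 56 77 100 133 172 224 285 366; ≤13: 1 1 2 3 5 7 11 15 22 30 42 56 77 101 134 174 227 290 373; ≤14: 1 1 2 3 5 7 11 15 22 30 42 56 77 101 135 175 229 293 378; ≤15: 1 1 2 3 5 7 11 15 22 30 42 56 77 101 135 176 230 295 381; ≤16: 1 1 2 3 5 7 11 15 22 30 42 56 77 101 135 176 231 296 383. r_16(18) = 383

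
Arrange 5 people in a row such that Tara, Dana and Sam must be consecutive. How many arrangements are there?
Treat the 3 as one block: (5-3+1)! × 3! = 6 × 6 = 36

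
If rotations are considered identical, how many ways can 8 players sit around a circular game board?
Circular: fix one position, arrange the rest. (8-1)! = 5040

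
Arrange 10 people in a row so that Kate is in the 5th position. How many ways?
Fix one position: (10-1)! = 362880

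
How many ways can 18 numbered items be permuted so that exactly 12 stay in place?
Choose the 12 fixed points C(18,12) = 18564, derange the rest: !6 = Σ_{j=0}^{6} (-1)^j·6!/j! = 720 - 720 + 360 - 120 + 30 - 6 + 1 = 265. Product = 18564 × 265 = 4919460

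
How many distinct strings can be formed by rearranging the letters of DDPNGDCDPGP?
11! / (4! × 1! × 3! × 1! × 2!) = 138600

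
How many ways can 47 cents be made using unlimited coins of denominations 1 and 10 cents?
Coefficient of x^47 in 1/(1-x^1) · 1/(1-x^10). Use j coins of 10 for j = 0..⌊47/10⌋ = 4, the rest in 1s: 4 + 1 = 5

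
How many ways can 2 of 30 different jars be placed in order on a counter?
P(30,2) = 30!/(30-2)! = 870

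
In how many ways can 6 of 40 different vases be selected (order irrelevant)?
C(40,6) = 40!/(6!×34!) = 3838380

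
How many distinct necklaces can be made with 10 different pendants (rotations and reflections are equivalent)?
(10-1)!/2 = 362880/2 = 181440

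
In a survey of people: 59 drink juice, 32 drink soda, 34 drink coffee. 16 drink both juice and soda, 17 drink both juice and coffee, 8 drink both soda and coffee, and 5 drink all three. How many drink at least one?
|A∪B∪C| = 59+32+34-16-17-8+5 = 89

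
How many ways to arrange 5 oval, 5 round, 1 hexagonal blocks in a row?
11! / (5! × 5! × 1!) = 2772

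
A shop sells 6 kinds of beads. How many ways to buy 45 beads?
C(45+6-1, 6-1) = C(50, 5) = 2118760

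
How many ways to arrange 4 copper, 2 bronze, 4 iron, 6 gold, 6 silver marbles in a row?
22! / (4! × 2! × 4! × 6! × 6!) = 1882127847600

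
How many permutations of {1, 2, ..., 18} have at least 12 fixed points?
Exactly j fixed points: C(18,j)·!(18-j); sum over j ≥ 12 (derangement numbers via !m = (m-1)·(!(m-1) + !(m-2)): !0..!6 = 1, 0, 1, 2, 9, 44, 265). Σ_{j=12}^{18} C(18,j)·!(18-j) = C(18,12)·!6 + C(18,13)·!5 + C(18,14)·!4 + C(18,15)·!3 + C(18,16)·!2 + C(18,17)·!1 + C(18,18)·!0 = 18564·265 + 8568·44 + 3060·9 + 816·2 + 153·1 + 18·0 + 1·1 = 5325778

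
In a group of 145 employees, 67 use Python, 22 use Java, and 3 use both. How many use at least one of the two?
|A∪B| = |A| + |B| - |A∩B| = 67 + 22 - 3 = 86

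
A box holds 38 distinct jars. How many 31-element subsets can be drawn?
C(38,31) = 38!/(31!×7!) = 12620256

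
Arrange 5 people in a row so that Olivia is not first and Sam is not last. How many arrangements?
By inclusion-exclusion: 5! - 2×(5-1)! + (5-2)! = 120 - 48 + 6 = 78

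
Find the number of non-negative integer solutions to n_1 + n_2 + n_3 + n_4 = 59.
C(59+4-1, 4-1) = C(62, 3) = 37820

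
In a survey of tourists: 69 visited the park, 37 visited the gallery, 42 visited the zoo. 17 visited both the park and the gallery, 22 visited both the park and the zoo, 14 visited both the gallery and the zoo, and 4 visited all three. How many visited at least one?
|A∪B∪C| = 69+37+42-17-22-14+4 = 99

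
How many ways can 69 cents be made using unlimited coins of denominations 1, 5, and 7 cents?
Coefficient of x^69 in 1/(1-x^1) · 1/(1-x^5) · 1/(1-x^7). Case on j = number of 7-cent coins (j = 0..9); remainder r = 69 - 7j is made from {1,5} in ⌊r/5⌋+1 ways. r = 69, 62, 55, 48, 41, 34, 27, 20, 13, 6 → 14 + 13 + 12 + 10 + 9 + 7 + 6 + 5 + 3 + 2 = 81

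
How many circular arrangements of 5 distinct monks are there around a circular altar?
Circular: fix one position, arrange the rest. (5-1)! = 24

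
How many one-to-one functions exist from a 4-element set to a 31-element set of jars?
P(31,4) = 31!/(31-4)! = 755160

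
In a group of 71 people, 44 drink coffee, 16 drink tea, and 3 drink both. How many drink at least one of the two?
|A∪B| = |A| + |B| - |A∩B| = 44 + 16 - 3 = 57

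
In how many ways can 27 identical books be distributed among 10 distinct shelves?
C(27+10-1, 10-1) = C(36, 9) = 94143280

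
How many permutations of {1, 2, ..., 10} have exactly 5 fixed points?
Choose the 5 fixed points C(10,5) = 252, derange the rest: !5 = Σ_{j=0}^{5} (-1)^j·5!/j! = 120 - 120 + 60 - 20 + 5 - 1 = 44. Product = 252 × 44 = 11088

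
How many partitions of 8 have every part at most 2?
Let r_j(i) = number of partitions of i into parts ≤ j, for i = 0..8. r_1(i) = 1 for all i; r_j(i) = r_{j-1}(i) + r_j(i-j). Rows j = 2..2: ≤2: 1 1 2 2 3 3 4 4 5. r_2(8) = 5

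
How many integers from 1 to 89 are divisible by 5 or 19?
⌊89/5⌋ + ⌊89/19⌋ - ⌊89/95⌋ = 17 + 4 - 0 = 21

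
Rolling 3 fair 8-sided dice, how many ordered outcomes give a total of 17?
Coefficient of x^17 in (x + x² + ... + x^8)^3. By inclusion-exclusion on dice exceeding 8: Σ_j (-1)^j C(3,j)·C(17-1-8j, 2) = C(3,0)·C(16,2) - C(3,1)·C(8,2) = 1·120 - 3·28 = 36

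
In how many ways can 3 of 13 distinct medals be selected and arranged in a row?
P(13,3) = 13!/(13-3)! = 1716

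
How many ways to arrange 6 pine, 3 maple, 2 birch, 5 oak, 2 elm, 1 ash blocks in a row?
19! / (6! × 3! × 2! × 5! × 2! × 1!) = 58663725120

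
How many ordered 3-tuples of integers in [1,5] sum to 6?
Coefficient of x^6 in (x + x² + ... + x^5)^3. By inclusion-exclusion on dice exceeding 5: Σ_j (-1)^j C(3,j)·C(6-1-5j, 2) = C(3,0)·C(5,2) = 1·10 = 10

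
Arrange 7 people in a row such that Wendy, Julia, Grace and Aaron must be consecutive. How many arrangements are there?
Treat the 4 as one block: (7-4+1)! × 4! = 24 × 24 = 576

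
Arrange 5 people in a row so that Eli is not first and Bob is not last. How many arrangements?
By inclusion-exclusion: 5! - 2×(5-1)! + (5-2)! = 120 - 48 + 6 = 78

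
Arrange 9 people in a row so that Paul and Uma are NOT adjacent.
Total - adjacent = 9! - (9-1)!×2 = 362880 - 80640 = 282240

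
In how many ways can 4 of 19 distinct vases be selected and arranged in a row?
P(19,4) = 19!/(19-4)! = 93024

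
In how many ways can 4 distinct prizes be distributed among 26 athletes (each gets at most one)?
P(26,4) = 26!/(26-4)! = 358800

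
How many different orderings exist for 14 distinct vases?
14! = 87178291200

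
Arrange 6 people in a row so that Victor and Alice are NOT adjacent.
Total - adjacent = 6! - (6-1)!×2 = 720 - 240 = 480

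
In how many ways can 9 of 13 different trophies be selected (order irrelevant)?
C(13,9) = 13!/(9!×4!) = 715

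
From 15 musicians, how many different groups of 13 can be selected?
C(15,13) = 15!/(13!×2!) = 105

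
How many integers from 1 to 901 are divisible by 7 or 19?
⌊901/7⌋ + ⌊901/19⌋ - ⌊901/133⌋ = 128 + 47 - 6 = 169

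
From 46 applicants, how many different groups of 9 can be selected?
C(46,9) = 46!/(9!×37!) = 1101716330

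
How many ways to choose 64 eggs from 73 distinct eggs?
C(73,64) = 73!/(64!×9!) = 97082021465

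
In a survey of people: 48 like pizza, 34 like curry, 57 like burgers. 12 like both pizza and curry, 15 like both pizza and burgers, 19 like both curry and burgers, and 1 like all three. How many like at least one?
|A∪B∪C| = 48+34+57-12-15-19+1 = 94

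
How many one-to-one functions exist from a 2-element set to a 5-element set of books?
P(5,2) = 5!/(5-2)! = 20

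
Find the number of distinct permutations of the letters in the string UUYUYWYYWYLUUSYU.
16! / (6! × 2! × 1! × 6! × 1!) = 20180160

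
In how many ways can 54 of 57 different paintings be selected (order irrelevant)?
C(57,54) = 57!/(54!×3!) = 29260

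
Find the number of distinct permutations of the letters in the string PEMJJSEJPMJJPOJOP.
17! / (2! × 2! × 1! × 2! × 6! × 4!) = 2572970400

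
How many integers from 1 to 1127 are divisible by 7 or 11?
⌊1127/7⌋ + ⌊1127/11⌋ - ⌊1127/77⌋ = 161 + 102 - 14 = 249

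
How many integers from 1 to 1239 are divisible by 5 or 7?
⌊1239/5⌋ + ⌊1239/7⌋ - ⌊1239/35⌋ = 247 + 177 - 35 = 389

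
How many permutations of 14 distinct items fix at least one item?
Complement of the derangements. !14 = Σ_{j=0}^{14} (-1)^j·14!/j! = 87178291200 - 87178291200 + 43589145600 - 14529715200 + 3632428800 - 726485760 + 121080960 - 17297280 + 2162160 - 240240 + 24024 - 2184 + 182 - 14 + 1 = 32071101049. 14! - !14 = 87178291200 - 32071101049 = 55107190151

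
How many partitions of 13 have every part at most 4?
Let r_j(i) = number of partitions of i into parts ≤ j, for i = 0..13. r_1(i) = 1 for all i; r_j(i) = r_{j-1}(i) + r_j(i-j). Rows j = 2..4: ≤2: 1 1 2 2 3 3 4 4 5 5 6 6 7 7; ≤3: 1 1 2 3 4 5 7 8 10 12 14 16 19 21; ≤4: 1 1 2 3 5 6 9 11 15 18 23 27 34 39. r_4(13) = 39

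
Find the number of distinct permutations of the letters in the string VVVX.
4! / (3! × 1!) = 4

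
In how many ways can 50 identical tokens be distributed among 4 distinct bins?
C(50+4-1, 4-1) = C(53, 3) = 23426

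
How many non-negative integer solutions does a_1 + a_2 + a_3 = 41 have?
C(41+3-1, 3-1) = C(43, 2) = 903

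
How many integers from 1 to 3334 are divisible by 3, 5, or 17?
⌊3334/3⌋+⌊3334/5⌋+⌊3334/17⌋ - ⌊3334/15⌋-⌊3334/51⌋-⌊3334/85⌋ + ⌊3334/255⌋ = 1111+666+196 - 222-65-39 + 13 = 1660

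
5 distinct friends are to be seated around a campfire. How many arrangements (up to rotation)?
Circular: fix one position, arrange the rest. (5-1)! = 24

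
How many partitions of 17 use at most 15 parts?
By conjugation, equals partitions of 17 into parts ≤ 15. Let r_j(i) = number of partitions of i into parts ≤ j, for i = 0..17. r_1(i) = 1 for all i; r_j(i) = r_{j-1}(i) + r_j(i-j). Rows j = 2..15: ≤2: 1 1 2 2 3 3 4 4 5 5 6 6 7 7 8 8 9 9; ≤3: 1 1 2 3 4 5 7 8 10 12 14 16 19 21 24 27 30 33; ≤4: 1 1 2 3 5 6 9 11 15 18 23 27 34 39 47 54 64 72; ≤5: 1 1 2 3 5 7 10 13 18 23 30 37 47 57 70 84 101 119; ≤6: 1 1 2 3 5 7 11 14 20 26 35 44 58 71 90 110 136 163; ≤7: 1 1 2 3 5 7 11 15 21 28 38 49 65 82 105 131 164 201; ≤8: 1 1 2 3 5 7 11 15 22 29 40 52 70 89 116 146 186 230; ≤9: 1 1 2 3 5 7 11 15 22 30 41 54 73 94 123 157 201 252; ≤10: 1 1 2 3 5 7 11 15 22 30 42 55 75 97 128 164 212 267; ≤11: 1 1 2 3 5 7 11 15 22 30 42 56 76 99 131 169 219 278; ≤12: 1 1 2 3 5 7 11 15 22 30 42 56 77 100 133 172 224 285; ≤13: 1 1 2 3 5 7 11 15 22 30 42 56 77 101 134 174 227 290; ≤14: 1 1 2 3 5 7 11 15 22 30 42 56 77 101 135 175 229 293; ≤15: 1 1 2 3 5 7 11 15 22 30 42 56 77 101 135 176 230 295. r_15(17) = 295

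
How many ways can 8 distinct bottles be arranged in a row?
8! = 40320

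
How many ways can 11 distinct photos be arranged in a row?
11! = 39916800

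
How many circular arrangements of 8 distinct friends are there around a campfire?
Circular: fix one position, arrange the rest. (8-1)! = 5040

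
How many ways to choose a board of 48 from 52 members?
C(52,48) = 52!/(48!×4!) = 270725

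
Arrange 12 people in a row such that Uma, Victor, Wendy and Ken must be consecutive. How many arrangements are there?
Treat the 4 as one block: (12-4+1)! × 4! = 362880 × 24 = 8709120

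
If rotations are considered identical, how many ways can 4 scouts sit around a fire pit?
Circular: fix one position, arrange the rest. (4-1)! = 6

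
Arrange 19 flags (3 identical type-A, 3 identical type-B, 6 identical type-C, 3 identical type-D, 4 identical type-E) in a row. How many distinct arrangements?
19! / (3! × 3! × 6! × 3! × 4!) = 32590958400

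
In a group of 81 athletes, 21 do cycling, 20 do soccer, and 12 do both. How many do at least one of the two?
|A∪B| = |A| + |B| - |A∩B| = 21 + 20 - 12 = 29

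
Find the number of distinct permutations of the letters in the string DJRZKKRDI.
9! / (2! × 2! × 1! × 1! × 1! × 2!) = 45360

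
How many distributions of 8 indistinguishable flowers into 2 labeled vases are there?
C(8+2-1, 2-1) = C(9, 1) = 9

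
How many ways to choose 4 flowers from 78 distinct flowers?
C(78,4) = 78!/(4!×74!) = 1426425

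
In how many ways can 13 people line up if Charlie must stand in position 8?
Fix one position: (13-1)! = 479001600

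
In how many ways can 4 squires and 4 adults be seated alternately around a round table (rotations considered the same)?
Fix one of the squires: (4-1)! ways for the remaining squires, × 4! ways for the adults = 6 × 24 = 144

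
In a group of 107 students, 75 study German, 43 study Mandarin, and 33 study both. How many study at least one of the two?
|A∪B| = |A| + |B| - |A∩B| = 75 + 43 - 33 = 85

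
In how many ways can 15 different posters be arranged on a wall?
15! = 1307674368000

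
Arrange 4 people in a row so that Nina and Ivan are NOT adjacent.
Total - adjacent = 4! - (4-1)!×2 = 24 - 12 = 12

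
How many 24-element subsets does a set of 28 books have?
C(28,24) = 28!/(24!×4!) = 20475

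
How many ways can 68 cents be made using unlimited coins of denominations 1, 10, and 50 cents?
Coefficient of x^68 in 1/(1-x^1) · 1/(1-x^10) · 1/(1-x^50). Case on j = number of 50-cent coins (j = 0..1); remainder r = 68 - 50j is made from {1,10} in ⌊r/10⌋+1 ways. r = 68, 18 → 7 + 2 = 9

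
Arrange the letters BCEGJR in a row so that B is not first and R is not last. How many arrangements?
By inclusion-exclusion: 6! - 2×(6-1)! + (6-2)! = 720 - 240 + 24 = 504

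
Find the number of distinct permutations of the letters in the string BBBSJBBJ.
8! / (1! × 2! × 5!) = 168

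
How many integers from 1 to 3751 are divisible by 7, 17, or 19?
⌊3751/7⌋+⌊3751/17⌋+⌊3751/19⌋ - ⌊3751/119⌋-⌊3751/133⌋-⌊3751/323⌋ + ⌊3751/2261⌋ = 535+220+197 - 31-28-11 + 1 = 883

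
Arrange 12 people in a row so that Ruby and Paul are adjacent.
Treat as block: (12-1)! × 2! = 39916800 × 2 = 79833600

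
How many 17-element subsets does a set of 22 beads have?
C(22,17) = 22!/(17!×5!) = 26334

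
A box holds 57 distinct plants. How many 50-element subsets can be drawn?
C(57,50) = 57!/(50!×7!) = 264385836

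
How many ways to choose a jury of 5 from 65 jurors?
C(65,5) = 65!/(5!×60!) = 8259888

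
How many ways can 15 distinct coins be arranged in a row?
15! = 1307674368000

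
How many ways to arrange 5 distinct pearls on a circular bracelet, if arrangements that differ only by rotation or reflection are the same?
(5-1)!/2 = 24/2 = 12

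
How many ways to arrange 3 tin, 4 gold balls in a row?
7! / (3! × 4!) = 35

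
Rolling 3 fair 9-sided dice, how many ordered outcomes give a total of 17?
Coefficient of x^17 in (x + x² + ... + x^9)^3. By inclusion-exclusion on dice exceeding 9: Σ_j (-1)^j C(3,j)·C(17-1-9j, 2) = C(3,0)·C(16,2) - C(3,1)·C(7,2) = 1·120 - 3·21 = 57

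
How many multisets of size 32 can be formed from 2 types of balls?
C(32+2-1, 2-1) = C(33, 1) = 33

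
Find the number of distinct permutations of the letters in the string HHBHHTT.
7! / (4! × 2! × 1!) = 105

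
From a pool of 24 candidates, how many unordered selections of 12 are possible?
C(24,12) = 24!/(12!×12!) = 2704156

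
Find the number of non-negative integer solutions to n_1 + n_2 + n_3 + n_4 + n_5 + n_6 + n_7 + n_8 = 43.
C(43+8-1, 8-1) = C(50, 7) = 99884400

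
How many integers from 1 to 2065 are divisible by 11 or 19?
⌊2065/11⌋ + ⌊2065/19⌋ - ⌊2065/209⌋ = 187 + 108 - 9 = 286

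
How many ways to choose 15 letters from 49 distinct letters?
C(49,15) = 49!/(15!×34!) = 1575580702584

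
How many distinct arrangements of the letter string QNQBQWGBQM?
10! / (1! × 4! × 1! × 1! × 2! × 1!) = 75600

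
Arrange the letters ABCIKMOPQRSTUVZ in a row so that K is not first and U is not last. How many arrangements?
By inclusion-exclusion: 15! - 2×(15-1)! + (15-2)! = 1307674368000 - 174356582400 + 6227020800 = 1139544806400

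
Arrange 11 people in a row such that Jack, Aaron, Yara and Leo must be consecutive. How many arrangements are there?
Treat the 4 as one block: (11-4+1)! × 4! = 40320 × 24 = 967680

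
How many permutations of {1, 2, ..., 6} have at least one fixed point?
Complement of the derangements. !6 = Σ_{j=0}^{6} (-1)^j·6!/j! = 720 - 720 + 360 - 120 + 30 - 6 + 1 = 265. 6! - !6 = 720 - 265 = 455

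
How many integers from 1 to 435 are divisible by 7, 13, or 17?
⌊435/7⌋+⌊435/13⌋+⌊435/17⌋ - ⌊435/91⌋-⌊435/119⌋-⌊435/221⌋ + ⌊435/1547⌋ = 62+33+25 - 4-3-1 + 0 = 112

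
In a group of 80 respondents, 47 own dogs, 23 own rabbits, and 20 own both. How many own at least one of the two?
|A∪B| = |A| + |B| - |A∩B| = 47 + 23 - 20 = 50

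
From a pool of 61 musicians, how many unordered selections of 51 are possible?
C(61,51) = 61!/(51!×10!) = 90177170226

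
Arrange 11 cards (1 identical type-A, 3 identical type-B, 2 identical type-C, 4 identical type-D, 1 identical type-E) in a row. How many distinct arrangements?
11! / (1! × 3! × 2! × 4! × 1!) = 138600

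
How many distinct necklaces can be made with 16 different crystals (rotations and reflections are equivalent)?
(16-1)!/2 = 1307674368000/2 = 653837184000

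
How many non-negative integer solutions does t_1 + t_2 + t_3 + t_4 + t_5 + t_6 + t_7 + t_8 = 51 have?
C(51+8-1, 8-1) = C(58, 7) = 300674088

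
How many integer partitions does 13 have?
Pentagonal recurrence p(n) = p(n-1) + p(n-2) - p(n-5) - p(n-7) + p(n-12) + p(n-15) - ... gives p(0..12) = 1, 1, 2, 3, 5, 7, 11, 15, 22, 30, 42, 56, 77. p(13) = p(12) + p(11) - p(8) - p(6) + p(1) = 77 + 56 - 22 - 11 + 1 = 101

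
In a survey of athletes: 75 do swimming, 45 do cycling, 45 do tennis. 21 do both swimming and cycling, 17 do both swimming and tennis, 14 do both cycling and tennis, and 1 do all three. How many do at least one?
|A∪B∪C| = 75+45+45-21-17-14+1 = 114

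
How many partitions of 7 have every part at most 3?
Let r_j(i) = number of partitions of i into parts ≤ j, for i = 0..7. r_1(i) = 1 for all i; r_j(i) = r_{j-1}(i) + r_j(i-j). Rows j = 2..3: ≤2: 1 1 2 2 3 3 4 4; ≤3: 1 1 2 3 4 5 7 8. r_3(7) = 8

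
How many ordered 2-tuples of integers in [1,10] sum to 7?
Coefficient of x^7 in (x + x² + ... + x^10)^2. By inclusion-exclusion on dice exceeding 10: Σ_j (-1)^j C(2,j)·C(7-1-10j, 1) = C(2,0)·C(6,1) = 1·6 = 6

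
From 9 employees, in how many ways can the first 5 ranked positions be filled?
P(9,5) = 9!/(9-5)! = 15120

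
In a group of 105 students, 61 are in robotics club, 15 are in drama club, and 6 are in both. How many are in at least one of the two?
|A∪B| = |A| + |B| - |A∩B| = 61 + 15 - 6 = 70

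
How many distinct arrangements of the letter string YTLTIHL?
7! / (2! × 1! × 2! × 1! × 1!) = 1260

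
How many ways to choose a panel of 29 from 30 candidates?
C(30,29) = 30!/(29!×1!) = 30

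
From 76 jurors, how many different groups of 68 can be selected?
C(76,68) = 76!/(68!×8!) = 18855883575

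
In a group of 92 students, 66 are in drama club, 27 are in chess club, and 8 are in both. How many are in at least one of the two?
|A∪B| = |A| + |B| - |A∩B| = 66 + 27 - 8 = 85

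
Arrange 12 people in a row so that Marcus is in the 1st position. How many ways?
Fix one position: (12-1)! = 39916800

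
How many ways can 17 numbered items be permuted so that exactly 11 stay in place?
Choose the 11 fixed points C(17,11) = 12376, derange the rest: !6 = Σ_{j=0}^{6} (-1)^j·6!/j! = 720 - 720 + 360 - 120 + 30 - 6 + 1 = 265. Product = 12376 × 265 = 3279640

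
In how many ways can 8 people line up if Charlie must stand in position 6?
Fix one position: (8-1)! = 5040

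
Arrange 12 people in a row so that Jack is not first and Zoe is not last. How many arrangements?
By inclusion-exclusion: 12! - 2×(12-1)! + (12-2)! = 479001600 - 79833600 + 3628800 = 402796800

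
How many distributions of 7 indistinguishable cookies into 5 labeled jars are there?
C(7+5-1, 5-1) = C(11, 4) = 330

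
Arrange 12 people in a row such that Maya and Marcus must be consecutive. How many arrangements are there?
Treat the 2 as one block: (12-2+1)! × 2! = 39916800 × 2 = 79833600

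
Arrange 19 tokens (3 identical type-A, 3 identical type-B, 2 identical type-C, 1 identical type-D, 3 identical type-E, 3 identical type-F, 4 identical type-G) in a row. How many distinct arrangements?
19! / (3! × 3! × 2! × 1! × 3! × 3! × 4!) = 1955457504000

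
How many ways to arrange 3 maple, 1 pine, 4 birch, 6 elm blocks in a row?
14! / (3! × 1! × 4! × 6!) = 840840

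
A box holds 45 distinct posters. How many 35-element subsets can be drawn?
C(45,35) = 45!/(35!×10!) = 3190187286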